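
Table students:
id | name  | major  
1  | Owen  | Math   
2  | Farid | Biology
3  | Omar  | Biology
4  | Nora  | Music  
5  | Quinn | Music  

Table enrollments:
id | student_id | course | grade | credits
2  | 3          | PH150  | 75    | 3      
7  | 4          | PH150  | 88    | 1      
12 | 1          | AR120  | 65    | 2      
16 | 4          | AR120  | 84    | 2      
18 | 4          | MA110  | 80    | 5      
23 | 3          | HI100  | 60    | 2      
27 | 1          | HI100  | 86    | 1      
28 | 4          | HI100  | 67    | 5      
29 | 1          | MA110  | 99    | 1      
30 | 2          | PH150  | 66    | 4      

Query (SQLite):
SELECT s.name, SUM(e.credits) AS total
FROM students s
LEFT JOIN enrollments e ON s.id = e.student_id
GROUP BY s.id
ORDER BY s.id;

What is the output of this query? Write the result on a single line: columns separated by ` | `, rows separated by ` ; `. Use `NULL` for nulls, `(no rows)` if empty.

LEFT JOIN keeps every students row; unmatched ones get NULL for enrollments columns.
Group by students.id and compute SUM(e.credits). SUM over an all-NULL group is NULL.
  1: ids {12, 27, 29} → SUM(e.credits)=4
  2: ids {30} → SUM(e.credits)=4
  3: ids {2, 23} → SUM(e.credits)=5
  4: ids {7, 16, 18, 28} → SUM(e.credits)=13
  5: ids {—} → SUM(e.credits)=NULL

Owen | 4 ; Farid | 4 ; Omar | 5 ; Nora | 13 ; Quinn | NULL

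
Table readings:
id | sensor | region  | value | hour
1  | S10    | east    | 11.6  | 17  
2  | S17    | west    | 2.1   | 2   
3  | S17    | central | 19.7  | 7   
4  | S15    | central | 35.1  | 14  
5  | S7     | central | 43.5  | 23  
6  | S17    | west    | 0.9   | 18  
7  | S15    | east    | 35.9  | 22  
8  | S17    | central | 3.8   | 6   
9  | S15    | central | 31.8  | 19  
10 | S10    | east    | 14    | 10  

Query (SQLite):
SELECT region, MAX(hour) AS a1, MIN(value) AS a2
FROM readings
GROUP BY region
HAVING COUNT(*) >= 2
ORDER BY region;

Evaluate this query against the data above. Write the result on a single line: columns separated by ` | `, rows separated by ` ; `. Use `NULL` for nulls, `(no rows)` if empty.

Group readings by region.
Per group compute: MAX(hour), MIN(value).
HAVING: drop groups with fewer than 2 rows.
  central: ids {3, 4, 5, 8, 9} → MAX(hour)=23, MIN(value)=3.8
  east: ids {1, 7, 10} → MAX(hour)=22, MIN(value)=11.6
  west: ids {2, 6} → MAX(hour)=18, MIN(value)=0.9

central | 23 | 3.8 ; east | 22 | 11.6 ; west | 18 | 0.9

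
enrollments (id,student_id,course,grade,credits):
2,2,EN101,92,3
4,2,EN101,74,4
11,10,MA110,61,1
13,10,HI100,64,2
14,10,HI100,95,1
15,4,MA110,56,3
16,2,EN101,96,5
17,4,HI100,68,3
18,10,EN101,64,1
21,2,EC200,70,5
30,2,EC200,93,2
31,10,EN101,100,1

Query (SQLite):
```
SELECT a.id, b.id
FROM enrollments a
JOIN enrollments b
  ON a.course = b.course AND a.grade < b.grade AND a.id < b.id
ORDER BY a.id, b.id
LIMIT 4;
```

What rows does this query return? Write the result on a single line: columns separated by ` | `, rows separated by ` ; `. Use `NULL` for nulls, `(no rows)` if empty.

2 | 16 ; 2 | 31 ; 4 | 16 ; 4 | 31

Pairs (a,b) with same course, a.grade < b.grade, a.id < b.id.
course groups: EC200:{21,30} EN101:{2,4,16,18,31} HI100:{13,14,17} MA110:{11,15}
Ordered by (a.id, b.id); first 4.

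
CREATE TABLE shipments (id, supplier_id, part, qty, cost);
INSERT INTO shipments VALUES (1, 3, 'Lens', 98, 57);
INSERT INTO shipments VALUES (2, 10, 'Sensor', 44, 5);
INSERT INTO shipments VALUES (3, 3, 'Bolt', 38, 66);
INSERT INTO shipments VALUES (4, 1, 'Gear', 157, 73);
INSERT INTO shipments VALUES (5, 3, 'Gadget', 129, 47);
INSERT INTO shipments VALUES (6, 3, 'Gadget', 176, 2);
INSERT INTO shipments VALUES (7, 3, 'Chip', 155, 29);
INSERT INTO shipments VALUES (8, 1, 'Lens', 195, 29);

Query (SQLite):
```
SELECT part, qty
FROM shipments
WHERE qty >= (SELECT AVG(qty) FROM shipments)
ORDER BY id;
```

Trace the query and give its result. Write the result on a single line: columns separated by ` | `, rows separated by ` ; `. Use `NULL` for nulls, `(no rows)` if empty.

Scalar subquery: AVG(qty) over all shipments rows = 124.0.
Keep rows where qty >= that value.

Gear | 157 ; Gadget | 129 ; Gadget | 176 ; Chip | 155 ; Lens | 195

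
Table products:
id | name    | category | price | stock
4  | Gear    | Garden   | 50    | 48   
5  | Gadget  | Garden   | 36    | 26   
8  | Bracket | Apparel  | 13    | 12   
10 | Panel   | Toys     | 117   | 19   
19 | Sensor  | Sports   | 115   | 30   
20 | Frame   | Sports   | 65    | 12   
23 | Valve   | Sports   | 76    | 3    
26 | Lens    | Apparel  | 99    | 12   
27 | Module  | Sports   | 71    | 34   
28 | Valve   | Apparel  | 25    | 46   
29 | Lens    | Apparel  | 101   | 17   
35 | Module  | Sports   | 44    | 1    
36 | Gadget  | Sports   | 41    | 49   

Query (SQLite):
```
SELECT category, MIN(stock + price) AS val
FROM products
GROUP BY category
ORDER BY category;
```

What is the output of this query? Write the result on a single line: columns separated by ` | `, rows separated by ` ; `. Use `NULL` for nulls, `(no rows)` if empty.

Apparel | 25 ; Garden | 62 ; Sports | 45 ; Toys | 136

For each row compute stock + price.
Group by category; take MIN of the expression per group.
  Apparel: ids {8, 26, 28, 29} → MIN(stock + price)=25
  Garden: ids {4, 5} → MIN(stock + price)=62
  Sports: ids {19, 20, 23, 27, 35, 36} → MIN(stock + price)=45
  Toys: ids {10} → MIN(stock + price)=136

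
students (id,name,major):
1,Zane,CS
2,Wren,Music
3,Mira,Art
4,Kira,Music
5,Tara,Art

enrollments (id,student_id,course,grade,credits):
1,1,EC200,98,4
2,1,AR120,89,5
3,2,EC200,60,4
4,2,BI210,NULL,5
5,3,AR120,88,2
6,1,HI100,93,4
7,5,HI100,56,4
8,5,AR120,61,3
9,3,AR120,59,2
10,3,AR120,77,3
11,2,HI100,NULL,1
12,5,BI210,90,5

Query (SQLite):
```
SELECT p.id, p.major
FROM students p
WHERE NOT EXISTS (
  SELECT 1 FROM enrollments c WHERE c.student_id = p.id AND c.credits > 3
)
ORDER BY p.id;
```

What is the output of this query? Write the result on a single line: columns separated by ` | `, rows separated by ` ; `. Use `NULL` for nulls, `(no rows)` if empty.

For each students row, check whether any enrollments with matching student_id has credits > 3.
Keep rows where that is false.

3 | Art ; 4 | Music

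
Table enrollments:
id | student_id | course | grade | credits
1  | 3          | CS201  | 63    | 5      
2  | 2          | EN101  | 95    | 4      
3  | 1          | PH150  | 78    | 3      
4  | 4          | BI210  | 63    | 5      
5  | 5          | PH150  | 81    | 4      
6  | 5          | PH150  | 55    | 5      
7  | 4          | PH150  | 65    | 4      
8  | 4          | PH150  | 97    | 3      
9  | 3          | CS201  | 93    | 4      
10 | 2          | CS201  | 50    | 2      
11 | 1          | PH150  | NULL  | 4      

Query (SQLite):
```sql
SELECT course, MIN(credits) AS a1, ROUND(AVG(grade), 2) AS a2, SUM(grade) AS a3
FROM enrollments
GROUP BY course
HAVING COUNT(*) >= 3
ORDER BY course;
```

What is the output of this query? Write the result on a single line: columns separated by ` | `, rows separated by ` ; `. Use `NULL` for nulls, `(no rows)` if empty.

Group enrollments by course.
Per group compute: MIN(credits), ROUND(AVG(grade), 2), SUM(grade).
HAVING: drop groups with fewer than 3 rows.
  BI210: ids {4} → MIN(credits)=5, ROUND(AVG(grade), 2)=63, SUM(grade)=63
  CS201: ids {1, 9, 10} → MIN(credits)=2, ROUND(AVG(grade), 2)=68.67, SUM(grade)=206
  EN101: ids {2} → MIN(credits)=4, ROUND(AVG(grade), 2)=95, SUM(grade)=95
  PH150: ids {3, 5, 6, 7, 8, 11} → MIN(credits)=3, ROUND(AVG(grade), 2)=75.2, SUM(grade)=376

CS201 | 2 | 68.67 | 206 ; PH150 | 3 | 75.2 | 376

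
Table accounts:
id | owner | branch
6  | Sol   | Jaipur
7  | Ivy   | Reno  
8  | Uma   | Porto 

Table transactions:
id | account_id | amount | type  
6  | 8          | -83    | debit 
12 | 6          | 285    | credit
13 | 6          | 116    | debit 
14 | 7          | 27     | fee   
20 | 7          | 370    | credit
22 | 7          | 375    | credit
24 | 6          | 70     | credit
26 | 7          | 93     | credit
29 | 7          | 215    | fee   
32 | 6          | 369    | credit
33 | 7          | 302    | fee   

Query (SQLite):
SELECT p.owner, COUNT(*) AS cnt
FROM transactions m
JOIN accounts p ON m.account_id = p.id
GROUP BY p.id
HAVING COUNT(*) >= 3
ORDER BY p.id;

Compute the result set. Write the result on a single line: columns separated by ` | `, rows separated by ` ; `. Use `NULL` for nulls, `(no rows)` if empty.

Sol | 4 ; Ivy | 6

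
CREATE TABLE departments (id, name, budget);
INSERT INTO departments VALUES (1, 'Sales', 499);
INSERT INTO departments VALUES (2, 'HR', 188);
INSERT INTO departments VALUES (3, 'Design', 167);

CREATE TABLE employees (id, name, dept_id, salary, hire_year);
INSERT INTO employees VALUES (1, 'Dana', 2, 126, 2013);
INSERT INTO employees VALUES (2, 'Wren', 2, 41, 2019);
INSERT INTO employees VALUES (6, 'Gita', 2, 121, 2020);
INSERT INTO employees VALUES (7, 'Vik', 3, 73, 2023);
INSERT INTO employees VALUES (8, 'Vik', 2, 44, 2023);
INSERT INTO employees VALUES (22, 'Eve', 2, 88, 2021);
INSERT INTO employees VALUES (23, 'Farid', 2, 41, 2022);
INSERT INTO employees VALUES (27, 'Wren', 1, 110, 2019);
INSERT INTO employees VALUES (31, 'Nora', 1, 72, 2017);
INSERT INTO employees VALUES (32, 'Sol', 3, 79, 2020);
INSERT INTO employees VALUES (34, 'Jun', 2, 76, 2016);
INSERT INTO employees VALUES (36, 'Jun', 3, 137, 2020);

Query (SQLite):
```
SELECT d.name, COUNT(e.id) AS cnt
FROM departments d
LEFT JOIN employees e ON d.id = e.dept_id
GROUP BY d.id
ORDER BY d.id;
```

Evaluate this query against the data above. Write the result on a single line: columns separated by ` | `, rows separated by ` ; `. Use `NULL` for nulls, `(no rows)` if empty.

Sales | 2 ; HR | 7 ; Design | 3

LEFT JOIN keeps every departments row; unmatched ones get NULL for employees columns.
Group by departments.id and compute COUNT(e.id). COUNT(col) of an all-NULL group is 0.
  1: ids {27, 31} → COUNT(e.id)=2
  2: ids {1, 2, 6, 8, 22, 23, 34} → COUNT(e.id)=7
  3: ids {7, 32, 36} → COUNT(e.id)=3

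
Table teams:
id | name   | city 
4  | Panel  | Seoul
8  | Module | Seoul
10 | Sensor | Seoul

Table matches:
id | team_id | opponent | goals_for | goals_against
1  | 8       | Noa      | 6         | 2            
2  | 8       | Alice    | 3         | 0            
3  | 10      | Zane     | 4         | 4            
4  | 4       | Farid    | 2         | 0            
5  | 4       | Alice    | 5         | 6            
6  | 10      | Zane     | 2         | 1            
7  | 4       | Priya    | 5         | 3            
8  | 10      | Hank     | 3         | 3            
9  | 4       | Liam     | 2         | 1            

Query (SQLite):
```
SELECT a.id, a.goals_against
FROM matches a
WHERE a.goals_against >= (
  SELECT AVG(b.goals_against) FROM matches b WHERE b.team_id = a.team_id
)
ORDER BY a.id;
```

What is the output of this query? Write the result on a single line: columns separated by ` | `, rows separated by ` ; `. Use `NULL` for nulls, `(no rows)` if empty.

1 | 2 ; 3 | 4 ; 5 | 6 ; 7 | 3 ; 8 | 3

For each matches row a, compute AVG(goals_against) over rows sharing a.team_id.
Keep row a if a.goals_against >= that per-group AVG.
  team_id=4: AVG(goals_against) = 2.5
  team_id=8: AVG(goals_against) = 1.0
  team_id=10: AVG(goals_against) = 2.666667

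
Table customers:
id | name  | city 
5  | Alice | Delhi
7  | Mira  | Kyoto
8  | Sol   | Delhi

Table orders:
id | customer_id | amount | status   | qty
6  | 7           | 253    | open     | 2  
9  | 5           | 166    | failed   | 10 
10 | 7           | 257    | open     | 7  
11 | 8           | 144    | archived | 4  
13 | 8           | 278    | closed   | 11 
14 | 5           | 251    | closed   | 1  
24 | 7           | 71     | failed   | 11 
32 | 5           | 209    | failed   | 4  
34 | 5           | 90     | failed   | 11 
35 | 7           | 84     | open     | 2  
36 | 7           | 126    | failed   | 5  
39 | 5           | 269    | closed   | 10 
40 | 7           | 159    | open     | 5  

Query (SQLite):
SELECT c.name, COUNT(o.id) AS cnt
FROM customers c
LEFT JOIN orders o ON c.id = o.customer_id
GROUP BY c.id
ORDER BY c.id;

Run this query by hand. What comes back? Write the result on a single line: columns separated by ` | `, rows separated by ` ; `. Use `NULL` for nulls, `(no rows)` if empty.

Alice | 5 ; Mira | 6 ; Sol | 2

LEFT JOIN keeps every customers row; unmatched ones get NULL for orders columns.
Group by customers.id and compute COUNT(o.id). COUNT(col) of an all-NULL group is 0.
  5: ids {9, 14, 32, 34, 39} → COUNT(o.id)=5
  7: ids {6, 10, 24, 35, 36, 40} → COUNT(o.id)=6
  8: ids {11, 13} → COUNT(o.id)=2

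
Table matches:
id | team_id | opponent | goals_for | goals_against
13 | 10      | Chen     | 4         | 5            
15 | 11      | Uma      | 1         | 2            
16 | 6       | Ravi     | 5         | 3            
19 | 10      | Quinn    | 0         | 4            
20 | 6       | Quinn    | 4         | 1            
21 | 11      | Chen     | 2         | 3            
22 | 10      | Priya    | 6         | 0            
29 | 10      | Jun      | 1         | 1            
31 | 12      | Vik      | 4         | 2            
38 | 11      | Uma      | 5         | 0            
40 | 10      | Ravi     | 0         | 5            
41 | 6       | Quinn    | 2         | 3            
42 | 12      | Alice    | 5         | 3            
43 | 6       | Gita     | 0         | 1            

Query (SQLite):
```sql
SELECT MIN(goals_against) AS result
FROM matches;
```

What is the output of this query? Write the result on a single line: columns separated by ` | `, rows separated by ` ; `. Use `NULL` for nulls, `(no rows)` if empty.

0

All goals_against values: [5, 2, 3, 4, 1, 3, 0, 1, 2, 0, 5, 3, 3, 1].
MIN of non-NULL values = 0.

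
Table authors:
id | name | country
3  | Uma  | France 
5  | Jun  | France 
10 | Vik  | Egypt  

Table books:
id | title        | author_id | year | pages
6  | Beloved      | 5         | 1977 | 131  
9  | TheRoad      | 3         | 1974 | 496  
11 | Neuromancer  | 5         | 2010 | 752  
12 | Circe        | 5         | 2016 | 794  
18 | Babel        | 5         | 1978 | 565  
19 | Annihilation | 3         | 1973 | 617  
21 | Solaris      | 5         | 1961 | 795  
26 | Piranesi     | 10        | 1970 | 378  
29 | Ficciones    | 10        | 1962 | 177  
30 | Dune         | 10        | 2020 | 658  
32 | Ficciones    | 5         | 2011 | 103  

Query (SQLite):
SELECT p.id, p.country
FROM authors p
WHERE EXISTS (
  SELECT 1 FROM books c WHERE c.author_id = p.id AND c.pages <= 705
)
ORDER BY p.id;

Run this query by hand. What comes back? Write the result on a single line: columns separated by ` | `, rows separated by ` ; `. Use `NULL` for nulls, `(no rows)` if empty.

For each authors row, check whether any books with matching author_id has pages <= 705.
Keep rows where that is true.

3 | France ; 5 | France ; 10 | Egypt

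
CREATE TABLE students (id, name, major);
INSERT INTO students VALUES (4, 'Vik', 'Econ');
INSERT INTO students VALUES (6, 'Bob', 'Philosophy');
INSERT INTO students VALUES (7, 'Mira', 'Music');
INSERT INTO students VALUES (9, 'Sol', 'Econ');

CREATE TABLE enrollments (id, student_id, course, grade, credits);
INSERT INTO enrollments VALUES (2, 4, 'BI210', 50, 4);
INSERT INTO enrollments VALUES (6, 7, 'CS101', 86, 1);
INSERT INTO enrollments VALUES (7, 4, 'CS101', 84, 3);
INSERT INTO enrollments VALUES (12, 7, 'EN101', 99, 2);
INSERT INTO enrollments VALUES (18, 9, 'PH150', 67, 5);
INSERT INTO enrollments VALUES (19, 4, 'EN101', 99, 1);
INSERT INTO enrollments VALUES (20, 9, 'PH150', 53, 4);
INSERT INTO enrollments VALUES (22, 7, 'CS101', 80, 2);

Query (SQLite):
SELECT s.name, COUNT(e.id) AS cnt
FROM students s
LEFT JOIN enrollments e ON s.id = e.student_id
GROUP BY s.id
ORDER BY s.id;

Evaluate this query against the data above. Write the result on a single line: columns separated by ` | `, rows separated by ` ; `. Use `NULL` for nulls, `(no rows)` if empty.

Vik | 3 ; Bob | 0 ; Mira | 3 ; Sol | 2

LEFT JOIN keeps every students row; unmatched ones get NULL for enrollments columns.
Group by students.id and compute COUNT(e.id). COUNT(col) of an all-NULL group is 0.
  4: ids {2, 7, 19} → COUNT(e.id)=3
  6: ids {—} → COUNT(e.id)=0
  7: ids {6, 12, 22} → COUNT(e.id)=3
  9: ids {18, 20} → COUNT(e.id)=2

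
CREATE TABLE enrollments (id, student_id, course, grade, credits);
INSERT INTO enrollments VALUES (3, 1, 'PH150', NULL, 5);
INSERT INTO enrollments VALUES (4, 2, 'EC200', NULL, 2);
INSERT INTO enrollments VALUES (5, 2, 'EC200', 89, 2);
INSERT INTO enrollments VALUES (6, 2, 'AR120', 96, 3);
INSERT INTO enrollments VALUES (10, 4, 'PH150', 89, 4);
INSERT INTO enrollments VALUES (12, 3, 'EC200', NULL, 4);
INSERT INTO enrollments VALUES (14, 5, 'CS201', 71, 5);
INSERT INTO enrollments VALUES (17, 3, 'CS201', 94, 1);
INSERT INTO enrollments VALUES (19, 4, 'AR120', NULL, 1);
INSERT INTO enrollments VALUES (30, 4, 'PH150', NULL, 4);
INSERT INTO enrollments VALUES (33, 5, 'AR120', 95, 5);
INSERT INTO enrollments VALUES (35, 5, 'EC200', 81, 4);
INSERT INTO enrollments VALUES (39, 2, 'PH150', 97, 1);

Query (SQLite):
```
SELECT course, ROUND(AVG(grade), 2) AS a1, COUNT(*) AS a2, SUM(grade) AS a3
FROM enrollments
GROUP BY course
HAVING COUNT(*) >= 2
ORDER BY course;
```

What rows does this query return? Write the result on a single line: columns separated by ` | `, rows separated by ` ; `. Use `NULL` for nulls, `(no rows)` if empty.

Group enrollments by course.
Per group compute: ROUND(AVG(grade), 2), COUNT(*), SUM(grade).
HAVING: drop groups with fewer than 2 rows.
  AR120: ids {6, 19, 33} → ROUND(AVG(grade), 2)=95.5, COUNT(*)=3, SUM(grade)=191
  CS201: ids {14, 17} → ROUND(AVG(grade), 2)=82.5, COUNT(*)=2, SUM(grade)=165
  EC200: ids {4, 5, 12, 35} → ROUND(AVG(grade), 2)=85, COUNT(*)=4, SUM(grade)=170
  PH150: ids {3, 10, 30, 39} → ROUND(AVG(grade), 2)=93, COUNT(*)=4, SUM(grade)=186

AR120 | 95.5 | 3 | 191 ; CS201 | 82.5 | 2 | 165 ; EC200 | 85 | 4 | 170 ; PH150 | 93 | 4 | 186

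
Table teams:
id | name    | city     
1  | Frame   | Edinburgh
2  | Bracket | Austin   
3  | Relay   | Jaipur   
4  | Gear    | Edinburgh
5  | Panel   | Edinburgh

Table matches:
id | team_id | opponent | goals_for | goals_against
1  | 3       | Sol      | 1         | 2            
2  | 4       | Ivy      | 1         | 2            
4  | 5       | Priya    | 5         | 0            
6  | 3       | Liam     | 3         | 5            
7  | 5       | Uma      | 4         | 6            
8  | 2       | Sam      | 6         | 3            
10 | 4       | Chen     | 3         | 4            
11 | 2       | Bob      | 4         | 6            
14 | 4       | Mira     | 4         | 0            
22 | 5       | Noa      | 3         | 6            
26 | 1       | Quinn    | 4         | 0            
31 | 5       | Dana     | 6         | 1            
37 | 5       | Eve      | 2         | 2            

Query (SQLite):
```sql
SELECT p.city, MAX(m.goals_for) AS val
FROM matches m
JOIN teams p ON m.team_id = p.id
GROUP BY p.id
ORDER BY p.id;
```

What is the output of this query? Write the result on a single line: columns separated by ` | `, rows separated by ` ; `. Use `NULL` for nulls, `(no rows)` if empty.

Edinburgh | 4 ; Austin | 6 ; Jaipur | 3 ; Edinburgh | 4 ; Edinburgh | 6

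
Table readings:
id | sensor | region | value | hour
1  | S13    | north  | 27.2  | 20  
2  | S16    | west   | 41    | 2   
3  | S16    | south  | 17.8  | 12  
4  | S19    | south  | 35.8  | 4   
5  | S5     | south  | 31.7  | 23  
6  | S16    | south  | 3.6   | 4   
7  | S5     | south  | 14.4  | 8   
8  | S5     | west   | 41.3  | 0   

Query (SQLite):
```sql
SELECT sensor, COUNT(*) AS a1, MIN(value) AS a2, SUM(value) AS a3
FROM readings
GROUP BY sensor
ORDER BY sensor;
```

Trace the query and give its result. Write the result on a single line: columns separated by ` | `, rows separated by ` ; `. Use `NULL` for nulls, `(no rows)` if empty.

S13 | 1 | 27.2 | 27.2 ; S16 | 3 | 3.6 | 62.4 ; S19 | 1 | 35.8 | 35.8 ; S5 | 3 | 14.4 | 87.4

Group readings by sensor.
Per group compute: COUNT(*), MIN(value), SUM(value).
  S13: ids {1} → COUNT(*)=1, MIN(value)=27.2, SUM(value)=27.2
  S16: ids {2, 3, 6} → COUNT(*)=3, MIN(value)=3.6, SUM(value)=62.4
  S19: ids {4} → COUNT(*)=1, MIN(value)=35.8, SUM(value)=35.8
  S5: ids {5, 7, 8} → COUNT(*)=3, MIN(value)=14.4, SUM(value)=87.4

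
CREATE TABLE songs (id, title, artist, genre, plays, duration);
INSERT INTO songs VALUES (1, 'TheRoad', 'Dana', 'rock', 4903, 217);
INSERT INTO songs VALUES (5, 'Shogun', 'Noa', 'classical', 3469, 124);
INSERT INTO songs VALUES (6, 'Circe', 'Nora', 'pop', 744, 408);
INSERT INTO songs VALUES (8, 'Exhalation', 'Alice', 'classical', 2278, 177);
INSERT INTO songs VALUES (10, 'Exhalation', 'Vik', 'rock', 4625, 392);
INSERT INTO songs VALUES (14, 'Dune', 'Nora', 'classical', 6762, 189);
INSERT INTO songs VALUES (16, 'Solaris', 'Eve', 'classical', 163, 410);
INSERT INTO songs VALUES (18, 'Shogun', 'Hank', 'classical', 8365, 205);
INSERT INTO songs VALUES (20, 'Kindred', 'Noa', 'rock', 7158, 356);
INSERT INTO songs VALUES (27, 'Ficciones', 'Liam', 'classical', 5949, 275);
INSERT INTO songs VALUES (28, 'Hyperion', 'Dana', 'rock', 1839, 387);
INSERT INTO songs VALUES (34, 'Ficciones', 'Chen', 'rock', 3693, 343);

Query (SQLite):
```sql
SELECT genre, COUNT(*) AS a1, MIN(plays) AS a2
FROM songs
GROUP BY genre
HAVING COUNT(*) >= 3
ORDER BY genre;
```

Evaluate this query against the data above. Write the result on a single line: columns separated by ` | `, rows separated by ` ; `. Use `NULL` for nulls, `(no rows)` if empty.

classical | 6 | 163 ; rock | 5 | 1839

Group songs by genre.
Per group compute: COUNT(*), MIN(plays).
HAVING: drop groups with fewer than 3 rows.
  classical: ids {5, 8, 14, 16, 18, 27} → COUNT(*)=6, MIN(plays)=163
  pop: ids {6} → COUNT(*)=1, MIN(plays)=744
  rock: ids {1, 10, 20, 28, 34} → COUNT(*)=5, MIN(plays)=1839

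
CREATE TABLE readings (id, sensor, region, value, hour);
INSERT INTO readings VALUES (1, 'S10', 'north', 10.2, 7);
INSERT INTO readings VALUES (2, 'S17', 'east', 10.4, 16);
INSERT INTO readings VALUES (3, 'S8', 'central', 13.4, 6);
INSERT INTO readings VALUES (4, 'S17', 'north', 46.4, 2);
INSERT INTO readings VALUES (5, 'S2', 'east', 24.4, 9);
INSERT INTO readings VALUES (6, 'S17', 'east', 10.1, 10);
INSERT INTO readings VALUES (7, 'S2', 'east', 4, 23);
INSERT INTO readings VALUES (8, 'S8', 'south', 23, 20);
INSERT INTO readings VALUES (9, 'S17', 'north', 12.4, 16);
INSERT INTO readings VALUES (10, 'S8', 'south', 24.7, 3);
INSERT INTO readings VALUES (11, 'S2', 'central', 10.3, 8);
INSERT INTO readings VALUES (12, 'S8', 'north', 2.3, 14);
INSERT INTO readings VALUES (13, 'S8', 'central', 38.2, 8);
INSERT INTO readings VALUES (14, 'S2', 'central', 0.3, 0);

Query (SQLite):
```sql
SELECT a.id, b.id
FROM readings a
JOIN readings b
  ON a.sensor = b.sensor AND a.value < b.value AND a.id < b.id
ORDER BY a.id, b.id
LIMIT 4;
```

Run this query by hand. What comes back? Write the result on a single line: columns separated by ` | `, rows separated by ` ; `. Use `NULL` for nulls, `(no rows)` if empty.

2 | 4 ; 2 | 9 ; 3 | 8 ; 3 | 10

Pairs (a,b) with same sensor, a.value < b.value, a.id < b.id.
sensor groups: S10:{1} S17:{2,4,6,9} S2:{5,7,11,14} S8:{3,8,10,12,13}
Ordered by (a.id, b.id); first 4.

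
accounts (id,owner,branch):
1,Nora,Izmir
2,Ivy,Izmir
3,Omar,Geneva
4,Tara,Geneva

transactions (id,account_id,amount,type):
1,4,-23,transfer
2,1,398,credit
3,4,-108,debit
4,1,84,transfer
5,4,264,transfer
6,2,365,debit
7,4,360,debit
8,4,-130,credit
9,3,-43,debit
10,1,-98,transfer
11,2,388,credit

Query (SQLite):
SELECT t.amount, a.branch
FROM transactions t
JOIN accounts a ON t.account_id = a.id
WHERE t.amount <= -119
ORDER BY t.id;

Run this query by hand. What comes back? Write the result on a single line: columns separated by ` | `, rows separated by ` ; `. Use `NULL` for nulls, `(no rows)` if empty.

-130 | Geneva

Each transactions row matches the accounts row where account_id = accounts.id.
Then keep rows with t.amount <= -119.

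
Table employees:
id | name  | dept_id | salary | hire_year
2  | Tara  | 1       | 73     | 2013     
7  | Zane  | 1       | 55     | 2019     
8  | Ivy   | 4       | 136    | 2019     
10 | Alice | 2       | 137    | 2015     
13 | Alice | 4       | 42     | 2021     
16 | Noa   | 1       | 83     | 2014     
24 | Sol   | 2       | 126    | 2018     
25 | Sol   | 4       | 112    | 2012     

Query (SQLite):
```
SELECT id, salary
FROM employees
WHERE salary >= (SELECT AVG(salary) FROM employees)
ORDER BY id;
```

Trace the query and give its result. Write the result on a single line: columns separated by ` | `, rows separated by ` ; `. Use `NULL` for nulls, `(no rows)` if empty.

8 | 136 ; 10 | 137 ; 24 | 126 ; 25 | 112

Scalar subquery: AVG(salary) over all employees rows = 95.5.
Keep rows where salary >= that value.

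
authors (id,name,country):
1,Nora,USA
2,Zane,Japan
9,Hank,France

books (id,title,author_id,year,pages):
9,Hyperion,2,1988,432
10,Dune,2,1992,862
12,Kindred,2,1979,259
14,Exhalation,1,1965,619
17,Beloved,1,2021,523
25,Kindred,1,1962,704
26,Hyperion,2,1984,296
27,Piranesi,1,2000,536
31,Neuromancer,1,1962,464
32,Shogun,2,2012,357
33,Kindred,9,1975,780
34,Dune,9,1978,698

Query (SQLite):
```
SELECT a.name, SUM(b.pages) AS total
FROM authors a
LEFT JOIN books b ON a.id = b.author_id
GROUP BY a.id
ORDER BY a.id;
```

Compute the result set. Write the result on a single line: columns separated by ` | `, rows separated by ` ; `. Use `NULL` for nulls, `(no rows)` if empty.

Nora | 2846 ; Zane | 2206 ; Hank | 1478

LEFT JOIN keeps every authors row; unmatched ones get NULL for books columns.
Group by authors.id and compute SUM(b.pages). SUM over an all-NULL group is NULL.
  1: ids {14, 17, 25, 27, 31} → SUM(b.pages)=2846
  2: ids {9, 10, 12, 26, 32} → SUM(b.pages)=2206
  9: ids {33, 34} → SUM(b.pages)=1478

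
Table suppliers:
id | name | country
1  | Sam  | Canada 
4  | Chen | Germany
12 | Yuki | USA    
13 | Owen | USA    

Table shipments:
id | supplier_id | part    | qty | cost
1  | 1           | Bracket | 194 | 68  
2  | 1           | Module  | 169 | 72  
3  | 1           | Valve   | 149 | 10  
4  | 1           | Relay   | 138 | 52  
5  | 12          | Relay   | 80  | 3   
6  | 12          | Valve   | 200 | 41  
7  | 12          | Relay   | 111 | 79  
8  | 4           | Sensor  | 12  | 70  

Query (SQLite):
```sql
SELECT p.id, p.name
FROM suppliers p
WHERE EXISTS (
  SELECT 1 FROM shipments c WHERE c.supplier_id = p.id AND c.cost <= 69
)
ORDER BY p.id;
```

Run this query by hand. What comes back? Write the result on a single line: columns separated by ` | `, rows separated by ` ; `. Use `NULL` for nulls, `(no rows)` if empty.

1 | Sam ; 12 | Yuki

For each suppliers row, check whether any shipments with matching supplier_id has cost <= 69.
Keep rows where that is true.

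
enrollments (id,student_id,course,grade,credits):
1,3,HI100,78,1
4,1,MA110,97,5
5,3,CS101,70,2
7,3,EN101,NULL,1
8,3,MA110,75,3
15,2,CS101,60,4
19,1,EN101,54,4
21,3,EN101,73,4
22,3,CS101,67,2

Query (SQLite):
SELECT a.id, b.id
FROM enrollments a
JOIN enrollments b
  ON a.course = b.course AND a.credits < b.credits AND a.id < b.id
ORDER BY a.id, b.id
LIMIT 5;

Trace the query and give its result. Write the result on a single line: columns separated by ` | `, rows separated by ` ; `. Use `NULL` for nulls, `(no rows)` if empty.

5 | 15 ; 7 | 19 ; 7 | 21

Pairs (a,b) with same course, a.credits < b.credits, a.id < b.id.
course groups: CS101:{5,15,22} EN101:{7,19,21} HI100:{1} MA110:{4,8}
Ordered by (a.id, b.id); first 5.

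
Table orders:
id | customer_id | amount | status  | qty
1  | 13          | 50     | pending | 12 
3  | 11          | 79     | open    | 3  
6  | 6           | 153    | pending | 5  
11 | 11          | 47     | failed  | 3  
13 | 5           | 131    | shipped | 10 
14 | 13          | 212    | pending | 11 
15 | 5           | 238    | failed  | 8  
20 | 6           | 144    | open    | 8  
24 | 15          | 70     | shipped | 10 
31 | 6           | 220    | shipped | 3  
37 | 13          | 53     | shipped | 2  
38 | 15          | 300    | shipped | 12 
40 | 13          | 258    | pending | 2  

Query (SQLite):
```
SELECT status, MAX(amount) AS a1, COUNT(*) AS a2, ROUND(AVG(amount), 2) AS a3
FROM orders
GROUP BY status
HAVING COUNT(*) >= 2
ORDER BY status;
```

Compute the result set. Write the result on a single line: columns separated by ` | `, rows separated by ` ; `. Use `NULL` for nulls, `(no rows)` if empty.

Group orders by status.
Per group compute: MAX(amount), COUNT(*), ROUND(AVG(amount), 2).
HAVING: drop groups with fewer than 2 rows.
  failed: ids {11, 15} → MAX(amount)=238, COUNT(*)=2, ROUND(AVG(amount), 2)=142.5
  open: ids {3, 20} → MAX(amount)=144, COUNT(*)=2, ROUND(AVG(amount), 2)=111.5
  pending: ids {1, 6, 14, 40} → MAX(amount)=258, COUNT(*)=4, ROUND(AVG(amount), 2)=168.25
  shipped: ids {13, 24, 31, 37, 38} → MAX(amount)=300, COUNT(*)=5, ROUND(AVG(amount), 2)=154.8

failed | 238 | 2 | 142.5 ; open | 144 | 2 | 111.5 ; pending | 258 | 4 | 168.25 ; shipped | 300 | 5 | 154.8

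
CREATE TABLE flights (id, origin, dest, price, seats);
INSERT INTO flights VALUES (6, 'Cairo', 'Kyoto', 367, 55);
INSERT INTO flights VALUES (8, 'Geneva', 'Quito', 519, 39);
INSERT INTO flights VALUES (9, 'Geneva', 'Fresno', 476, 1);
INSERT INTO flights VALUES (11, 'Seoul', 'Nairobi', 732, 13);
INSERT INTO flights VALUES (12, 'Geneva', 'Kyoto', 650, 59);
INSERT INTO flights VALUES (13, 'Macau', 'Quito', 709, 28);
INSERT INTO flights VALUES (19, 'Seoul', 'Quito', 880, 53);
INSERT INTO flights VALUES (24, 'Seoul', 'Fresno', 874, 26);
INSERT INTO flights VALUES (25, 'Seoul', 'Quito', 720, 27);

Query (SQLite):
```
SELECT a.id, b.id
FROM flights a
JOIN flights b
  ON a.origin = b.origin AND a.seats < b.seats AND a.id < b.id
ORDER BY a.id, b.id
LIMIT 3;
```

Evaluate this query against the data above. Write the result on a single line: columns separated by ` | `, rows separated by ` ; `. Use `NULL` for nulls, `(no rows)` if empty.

8 | 12 ; 9 | 12 ; 11 | 19

Pairs (a,b) with same origin, a.seats < b.seats, a.id < b.id.
origin groups: Cairo:{6} Geneva:{8,9,12} Macau:{13} Seoul:{11,19,24,25}
Ordered by (a.id, b.id); first 3.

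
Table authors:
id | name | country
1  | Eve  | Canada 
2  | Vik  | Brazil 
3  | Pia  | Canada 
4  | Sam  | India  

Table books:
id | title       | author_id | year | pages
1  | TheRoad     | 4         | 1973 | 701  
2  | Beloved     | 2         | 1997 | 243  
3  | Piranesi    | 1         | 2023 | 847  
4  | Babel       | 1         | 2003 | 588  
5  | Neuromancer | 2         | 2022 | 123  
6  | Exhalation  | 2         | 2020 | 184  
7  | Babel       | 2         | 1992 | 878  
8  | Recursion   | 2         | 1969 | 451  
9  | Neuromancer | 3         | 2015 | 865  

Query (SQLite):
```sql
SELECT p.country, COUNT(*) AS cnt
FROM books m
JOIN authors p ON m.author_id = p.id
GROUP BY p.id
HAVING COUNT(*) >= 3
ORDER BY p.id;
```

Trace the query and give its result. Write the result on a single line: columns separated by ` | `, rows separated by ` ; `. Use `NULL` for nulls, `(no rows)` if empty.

Join each books row to its authors via author_id.
Group joined rows by authors.id; compute COUNT(*) per group.
HAVING: keep groups with count ≥ 3.
  1: ids {3, 4} → COUNT(*)=2
  2: ids {2, 5, 6, 7, 8} → COUNT(*)=5
  3: ids {9} → COUNT(*)=1
  4: ids {1} → COUNT(*)=1

Brazil | 5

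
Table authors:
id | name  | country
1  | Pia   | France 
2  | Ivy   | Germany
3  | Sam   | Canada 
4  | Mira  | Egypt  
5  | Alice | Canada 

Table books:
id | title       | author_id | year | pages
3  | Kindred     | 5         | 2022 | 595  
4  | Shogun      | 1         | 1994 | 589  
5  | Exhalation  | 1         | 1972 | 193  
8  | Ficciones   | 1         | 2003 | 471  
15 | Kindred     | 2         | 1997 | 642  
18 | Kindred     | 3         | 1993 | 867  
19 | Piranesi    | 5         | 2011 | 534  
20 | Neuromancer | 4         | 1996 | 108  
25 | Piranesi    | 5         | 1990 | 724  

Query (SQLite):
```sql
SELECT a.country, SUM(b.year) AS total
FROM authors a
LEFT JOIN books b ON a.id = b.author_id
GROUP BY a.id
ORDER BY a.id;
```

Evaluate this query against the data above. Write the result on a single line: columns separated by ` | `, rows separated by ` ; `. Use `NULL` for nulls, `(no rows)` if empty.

LEFT JOIN keeps every authors row; unmatched ones get NULL for books columns.
Group by authors.id and compute SUM(b.year). SUM over an all-NULL group is NULL.
  1: ids {4, 5, 8} → SUM(b.year)=5969
  2: ids {15} → SUM(b.year)=1997
  3: ids {18} → SUM(b.year)=1993
  4: ids {20} → SUM(b.year)=1996
  5: ids {3, 19, 25} → SUM(b.year)=6023

France | 5969 ; Germany | 1997 ; Canada | 1993 ; Egypt | 1996 ; Canada | 6023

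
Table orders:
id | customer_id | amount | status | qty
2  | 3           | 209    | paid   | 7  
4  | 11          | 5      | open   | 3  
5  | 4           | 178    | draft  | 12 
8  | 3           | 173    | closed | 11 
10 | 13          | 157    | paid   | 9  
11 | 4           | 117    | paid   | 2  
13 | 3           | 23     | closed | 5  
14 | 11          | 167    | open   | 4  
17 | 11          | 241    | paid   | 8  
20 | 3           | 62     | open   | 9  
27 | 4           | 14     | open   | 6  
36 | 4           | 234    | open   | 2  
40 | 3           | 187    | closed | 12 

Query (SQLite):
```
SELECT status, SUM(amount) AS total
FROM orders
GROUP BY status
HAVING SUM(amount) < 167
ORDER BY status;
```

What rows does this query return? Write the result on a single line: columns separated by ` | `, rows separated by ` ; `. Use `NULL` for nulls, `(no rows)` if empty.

(no rows)

Partition orders by status; compute SUM(amount) within each group.
HAVING: keep groups where SUM(amount) < 167.
  closed: ids {8, 13, 40} → SUM(amount)=383
  draft: ids {5} → SUM(amount)=178
  open: ids {4, 14, 20, 27, 36} → SUM(amount)=482
  paid: ids {2, 10, 11, 17} → SUM(amount)=724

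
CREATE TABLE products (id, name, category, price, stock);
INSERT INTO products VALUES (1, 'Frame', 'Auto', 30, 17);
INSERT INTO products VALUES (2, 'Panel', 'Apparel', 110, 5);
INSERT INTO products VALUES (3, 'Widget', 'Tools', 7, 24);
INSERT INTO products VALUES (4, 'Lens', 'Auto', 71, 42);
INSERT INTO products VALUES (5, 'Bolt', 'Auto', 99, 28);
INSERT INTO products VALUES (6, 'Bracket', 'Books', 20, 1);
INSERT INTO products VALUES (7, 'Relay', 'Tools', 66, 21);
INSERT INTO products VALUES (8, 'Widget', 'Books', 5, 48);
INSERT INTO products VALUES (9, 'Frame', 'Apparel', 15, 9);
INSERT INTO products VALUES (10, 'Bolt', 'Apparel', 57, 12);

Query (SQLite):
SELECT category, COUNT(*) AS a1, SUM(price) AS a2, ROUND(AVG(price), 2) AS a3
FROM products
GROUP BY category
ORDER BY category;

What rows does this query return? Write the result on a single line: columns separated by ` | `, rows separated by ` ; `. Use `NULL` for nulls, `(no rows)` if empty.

Group products by category.
Per group compute: COUNT(*), SUM(price), ROUND(AVG(price), 2).
  Apparel: ids {2, 9, 10} → COUNT(*)=3, SUM(price)=182, ROUND(AVG(price), 2)=60.67
  Auto: ids {1, 4, 5} → COUNT(*)=3, SUM(price)=200, ROUND(AVG(price), 2)=66.67
  Books: ids {6, 8} → COUNT(*)=2, SUM(price)=25, ROUND(AVG(price), 2)=12.5
  Tools: ids {3, 7} → COUNT(*)=2, SUM(price)=73, ROUND(AVG(price), 2)=36.5

Apparel | 3 | 182 | 60.67 ; Auto | 3 | 200 | 66.67 ; Books | 2 | 25 | 12.5 ; Tools | 2 | 73 | 36.5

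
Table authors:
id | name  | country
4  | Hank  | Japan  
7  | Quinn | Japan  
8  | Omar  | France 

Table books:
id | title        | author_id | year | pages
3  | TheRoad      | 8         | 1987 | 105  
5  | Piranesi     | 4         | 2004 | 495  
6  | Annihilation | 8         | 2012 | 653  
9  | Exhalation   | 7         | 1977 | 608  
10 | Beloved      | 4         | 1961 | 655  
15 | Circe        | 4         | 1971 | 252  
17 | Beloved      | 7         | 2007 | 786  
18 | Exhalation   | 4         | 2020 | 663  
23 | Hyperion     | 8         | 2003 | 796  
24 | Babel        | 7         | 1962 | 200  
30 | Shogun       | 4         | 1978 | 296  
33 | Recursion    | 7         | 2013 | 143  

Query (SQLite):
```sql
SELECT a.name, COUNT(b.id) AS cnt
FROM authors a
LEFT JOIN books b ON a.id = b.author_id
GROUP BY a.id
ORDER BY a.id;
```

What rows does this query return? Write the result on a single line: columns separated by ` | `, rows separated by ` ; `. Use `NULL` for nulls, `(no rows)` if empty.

Hank | 5 ; Quinn | 4 ; Omar | 3

LEFT JOIN keeps every authors row; unmatched ones get NULL for books columns.
Group by authors.id and compute COUNT(b.id). COUNT(col) of an all-NULL group is 0.
  4: ids {5, 10, 15, 18, 30} → COUNT(b.id)=5
  7: ids {9, 17, 24, 33} → COUNT(b.id)=4
  8: ids {3, 6, 23} → COUNT(b.id)=3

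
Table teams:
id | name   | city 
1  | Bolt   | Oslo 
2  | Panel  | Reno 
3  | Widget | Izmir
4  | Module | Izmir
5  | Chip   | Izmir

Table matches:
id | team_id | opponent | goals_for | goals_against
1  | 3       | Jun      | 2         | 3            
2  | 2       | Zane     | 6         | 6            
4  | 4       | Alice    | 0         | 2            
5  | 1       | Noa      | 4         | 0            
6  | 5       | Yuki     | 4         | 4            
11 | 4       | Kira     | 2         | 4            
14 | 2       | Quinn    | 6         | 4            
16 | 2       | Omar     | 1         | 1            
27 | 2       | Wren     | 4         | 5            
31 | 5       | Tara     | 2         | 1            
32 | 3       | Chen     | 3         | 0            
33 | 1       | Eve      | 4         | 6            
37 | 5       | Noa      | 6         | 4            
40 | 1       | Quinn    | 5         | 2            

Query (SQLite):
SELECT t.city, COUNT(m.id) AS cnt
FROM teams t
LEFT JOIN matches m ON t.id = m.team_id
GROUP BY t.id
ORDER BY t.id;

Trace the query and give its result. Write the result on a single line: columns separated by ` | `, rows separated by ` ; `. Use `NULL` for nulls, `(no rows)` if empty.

Oslo | 3 ; Reno | 4 ; Izmir | 2 ; Izmir | 2 ; Izmir | 3

LEFT JOIN keeps every teams row; unmatched ones get NULL for matches columns.
Group by teams.id and compute COUNT(m.id). COUNT(col) of an all-NULL group is 0.
  1: ids {5, 33, 40} → COUNT(m.id)=3
  2: ids {2, 14, 16, 27} → COUNT(m.id)=4
  3: ids {1, 32} → COUNT(m.id)=2
  4: ids {4, 11} → COUNT(m.id)=2
  5: ids {6, 31, 37} → COUNT(m.id)=3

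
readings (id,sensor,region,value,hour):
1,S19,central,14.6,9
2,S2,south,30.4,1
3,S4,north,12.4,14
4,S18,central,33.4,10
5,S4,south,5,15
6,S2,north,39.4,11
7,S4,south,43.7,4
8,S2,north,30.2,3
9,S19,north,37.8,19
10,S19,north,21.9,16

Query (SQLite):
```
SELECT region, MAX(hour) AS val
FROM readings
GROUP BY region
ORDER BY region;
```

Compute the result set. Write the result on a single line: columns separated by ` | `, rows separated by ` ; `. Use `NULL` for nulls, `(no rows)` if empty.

central | 10 ; north | 19 ; south | 15

Partition readings by region; compute MAX(hour) within each group.
  central: ids {1, 4} → MAX(hour)=10
  north: ids {3, 6, 8, 9, 10} → MAX(hour)=19
  south: ids {2, 5, 7} → MAX(hour)=15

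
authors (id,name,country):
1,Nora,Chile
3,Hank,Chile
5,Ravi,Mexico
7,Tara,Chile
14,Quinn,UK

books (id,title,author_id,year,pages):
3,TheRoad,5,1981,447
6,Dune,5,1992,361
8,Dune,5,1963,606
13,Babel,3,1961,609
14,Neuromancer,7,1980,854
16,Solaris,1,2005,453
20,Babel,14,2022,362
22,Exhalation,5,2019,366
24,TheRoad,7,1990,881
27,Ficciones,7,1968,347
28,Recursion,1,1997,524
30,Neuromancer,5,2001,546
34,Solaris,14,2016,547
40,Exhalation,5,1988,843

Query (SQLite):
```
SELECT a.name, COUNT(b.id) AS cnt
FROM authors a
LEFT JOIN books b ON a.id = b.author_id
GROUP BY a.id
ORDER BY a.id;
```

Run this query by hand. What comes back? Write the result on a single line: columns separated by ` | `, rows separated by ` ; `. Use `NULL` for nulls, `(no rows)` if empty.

Nora | 2 ; Hank | 1 ; Ravi | 6 ; Tara | 3 ; Quinn | 2

LEFT JOIN keeps every authors row; unmatched ones get NULL for books columns.
Group by authors.id and compute COUNT(b.id). COUNT(col) of an all-NULL group is 0.
  1: ids {16, 28} → COUNT(b.id)=2
  3: ids {13} → COUNT(b.id)=1
  5: ids {3, 6, 8, 22, 30, 40} → COUNT(b.id)=6
  7: ids {14, 24, 27} → COUNT(b.id)=3
  14: ids {20, 34} → COUNT(b.id)=2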